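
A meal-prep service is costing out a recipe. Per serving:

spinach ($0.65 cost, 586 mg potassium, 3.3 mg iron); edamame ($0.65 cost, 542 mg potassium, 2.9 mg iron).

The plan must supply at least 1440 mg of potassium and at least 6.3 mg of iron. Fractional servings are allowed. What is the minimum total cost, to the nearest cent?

With two linear requirements the optimum uses one or two foods; enumerate the corners.
spinach only: max(1440/586, 6.3/3.3) = 2.457 servings → $1.60.
edamame only: max(1440/542, 6.3/2.9) = 2.657 servings → $1.73.
spinach + edamame: the both-tight solution has a negative serving — not a feasible corner.
The minimum over all feasible corners is $1.60.

$1.60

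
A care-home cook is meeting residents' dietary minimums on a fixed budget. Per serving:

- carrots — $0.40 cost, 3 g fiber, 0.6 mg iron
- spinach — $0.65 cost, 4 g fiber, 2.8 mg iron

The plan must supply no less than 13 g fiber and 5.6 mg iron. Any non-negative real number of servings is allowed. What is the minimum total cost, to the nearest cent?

Check every corner: each single food scaled to meet both minima, and each pair solved so both constraints bind.
carrots only: max(13/3, 5.6/0.6) = 9.333 servings → $3.73.
spinach only: max(13/4, 5.6/2.8) = 3.25 servings → $2.11.
carrots + spinach with both tight: 2.333 servings and 1.5 servings → $1.91.
So the least-cost plan costs $1.91.

$1.91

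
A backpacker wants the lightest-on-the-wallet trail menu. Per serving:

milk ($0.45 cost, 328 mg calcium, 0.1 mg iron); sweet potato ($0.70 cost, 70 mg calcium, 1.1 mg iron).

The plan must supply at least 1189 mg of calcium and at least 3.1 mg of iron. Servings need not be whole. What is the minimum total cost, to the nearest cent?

$3.16

An LP optimum is at a vertex; with two nutrient constraints at most two foods are used. Check each candidate.
milk only: max(1189/328, 3.1/0.1) = 31 servings → $13.95.
sweet potato only: max(1189/70, 3.1/1.1) = 16.99 servings → $11.89.
milk + sweet potato with both tight: 3.083 servings and 2.538 servings → $3.16.
Cheapest feasible corner: $3.16.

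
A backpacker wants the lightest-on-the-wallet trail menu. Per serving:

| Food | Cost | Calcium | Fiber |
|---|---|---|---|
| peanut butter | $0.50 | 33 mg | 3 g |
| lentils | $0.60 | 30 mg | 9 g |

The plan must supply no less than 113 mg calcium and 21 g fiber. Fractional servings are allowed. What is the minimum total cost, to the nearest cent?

$1.96

At the optimum either one food covers both requirements or two foods hit both targets exactly; no other combination can be cheaper.
peanut butter only: max(113/33, 21/3) = 7 servings → $3.50.
lentils only: max(113/30, 21/9) = 3.767 servings → $2.26.
peanut butter + lentils with both tight: 1.87 servings and 1.71 servings → $1.96.
The minimum over all feasible corners is $1.96.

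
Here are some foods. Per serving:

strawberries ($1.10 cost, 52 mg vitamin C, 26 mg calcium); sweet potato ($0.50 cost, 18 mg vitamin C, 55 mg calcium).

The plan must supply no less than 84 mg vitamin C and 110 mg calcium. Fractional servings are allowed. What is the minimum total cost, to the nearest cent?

The cheapest plan sits at a corner of the feasible region — with two constraints it uses at most two foods.
strawberries only: max(84/52, 110/26) = 4.231 servings → $4.65.
sweet potato only: max(84/18, 110/55) = 4.667 servings → $2.33.
strawberries + sweet potato with both tight: 1.104 servings and 1.478 servings → $1.95.
Cheapest feasible corner: $1.95.

$1.95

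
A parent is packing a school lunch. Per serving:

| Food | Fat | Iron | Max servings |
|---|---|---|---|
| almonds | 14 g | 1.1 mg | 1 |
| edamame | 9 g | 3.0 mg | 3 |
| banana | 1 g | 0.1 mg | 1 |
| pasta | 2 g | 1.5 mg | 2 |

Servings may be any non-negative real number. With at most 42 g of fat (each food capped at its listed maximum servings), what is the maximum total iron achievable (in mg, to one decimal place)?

Iron per g fat: pasta 0.75, edamame 0.3333, banana 0.1, almonds 0.07857.
Take 2 servings of pasta: uses 4 g fat, +3.0 mg iron (running total 3.0 mg).
Take 3 servings of edamame: uses 27 g fat, +9.0 mg iron (running total 12.0 mg).
Take 1 serving of banana: uses 1 g fat, +0.1 mg iron (running total 12.1 mg).
Take 0.7143 servings of almonds: uses 10 g fat, +0.8 mg iron (running total 12.9 mg).
Filling greedily by iron-per-g fat is optimal for one linear limit, giving 12.9 mg.

12.9 mg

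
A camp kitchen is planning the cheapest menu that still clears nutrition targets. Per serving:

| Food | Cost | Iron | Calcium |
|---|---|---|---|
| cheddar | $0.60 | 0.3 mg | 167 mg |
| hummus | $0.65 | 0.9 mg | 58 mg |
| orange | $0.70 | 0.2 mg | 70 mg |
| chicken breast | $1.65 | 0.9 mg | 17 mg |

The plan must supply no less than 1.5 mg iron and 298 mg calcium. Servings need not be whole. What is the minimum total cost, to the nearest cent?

$1.61

This is a tiny linear program; its minimum lies at a vertex of the feasible set. List the vertices and price them.
cheddar only: max(1.5/0.3, 298/167) = 5 servings → $3.00.
hummus only: max(1.5/0.9, 298/58) = 5.138 servings → $3.34.
orange only: max(1.5/0.2, 298/70) = 7.5 servings → $5.25.
chicken breast only: max(1.5/0.9, 298/17) = 17.53 servings → $28.92.
cheddar + hummus with both tight: 1.363 servings and 1.212 servings → $1.61.
cheddar + orange: intersection lies outside the first quadrant.
cheddar + chicken breast with both tight: 1.671 servings and 1.11 servings → $2.83.
hummus + orange with both tight: 0.8833 servings and 3.525 servings → $3.04.
hummus + chicken breast with both targets exact would need a negative amount; discard.
orange + chicken breast with both tight: 4.072 servings and 0.7617 servings → $4.11.
Cheapest feasible corner: $1.61.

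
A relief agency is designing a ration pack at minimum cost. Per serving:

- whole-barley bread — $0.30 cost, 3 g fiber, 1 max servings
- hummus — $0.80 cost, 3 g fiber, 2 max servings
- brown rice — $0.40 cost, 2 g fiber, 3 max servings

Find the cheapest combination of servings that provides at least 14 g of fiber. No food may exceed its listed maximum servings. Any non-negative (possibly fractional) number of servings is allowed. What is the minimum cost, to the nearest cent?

Cost per g of fiber: whole-barley bread $0.1000, brown rice $0.2000, hummus $0.2667.
Take 1 serving of whole-barley bread: +3.0 g fiber for $0.30 (total $0.30, still need 11.0 g).
Take 3 servings of brown rice: +6.0 g fiber for $1.20 (total $1.50, still need 5.0 g).
Take 1.667 servings of hummus: +5.0 g fiber for $1.33 (total $2.83, still need 0.0 g).
Greedy by cheapest-per-g is optimal for a single linear constraint, so the minimum cost is $2.83.

$2.83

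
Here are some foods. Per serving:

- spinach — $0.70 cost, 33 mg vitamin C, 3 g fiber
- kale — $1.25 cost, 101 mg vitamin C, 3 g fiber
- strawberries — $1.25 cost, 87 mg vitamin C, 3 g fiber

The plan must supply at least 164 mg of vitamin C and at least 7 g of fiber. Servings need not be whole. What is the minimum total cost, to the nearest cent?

$2.34

This is a tiny linear program; its minimum lies at a vertex of the feasible set. List the vertices and price them.
spinach only: max(164/33, 7/3) = 4.97 servings → $3.48.
kale only: max(164/101, 7/3) = 2.333 servings → $2.92.
strawberries only: max(164/87, 7/3) = 2.333 servings → $2.92.
spinach + kale with both tight: 1.054 servings and 1.279 servings → $2.34.
spinach + strawberries with both tight: 0.7222 servings and 1.611 servings → $2.52.
kale + strawberries with both targets exact would need a negative amount; discard.
Cheapest feasible corner: $2.34.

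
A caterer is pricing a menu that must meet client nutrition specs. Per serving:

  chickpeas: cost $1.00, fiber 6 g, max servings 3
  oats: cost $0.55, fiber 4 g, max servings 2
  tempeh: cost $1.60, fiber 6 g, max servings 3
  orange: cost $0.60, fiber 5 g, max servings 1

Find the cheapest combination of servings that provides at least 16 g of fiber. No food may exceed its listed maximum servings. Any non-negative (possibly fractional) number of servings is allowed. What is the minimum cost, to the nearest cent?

Cost per g of fiber: orange $0.1200, oats $0.1375, chickpeas $0.1667, tempeh $0.2667.
Take 1 serving of orange: +5.0 g fiber for $0.60 (total $0.60, still need 11.0 g).
Take 2 servings of oats: +8.0 g fiber for $1.10 (total $1.70, still need 3.0 g).
Take 0.5 servings of chickpeas: +3.0 g fiber for $0.50 (total $2.20, still need 0.0 g).
Greedy by cheapest-per-g is optimal for a single linear constraint, so the minimum cost is $2.20.

$2.20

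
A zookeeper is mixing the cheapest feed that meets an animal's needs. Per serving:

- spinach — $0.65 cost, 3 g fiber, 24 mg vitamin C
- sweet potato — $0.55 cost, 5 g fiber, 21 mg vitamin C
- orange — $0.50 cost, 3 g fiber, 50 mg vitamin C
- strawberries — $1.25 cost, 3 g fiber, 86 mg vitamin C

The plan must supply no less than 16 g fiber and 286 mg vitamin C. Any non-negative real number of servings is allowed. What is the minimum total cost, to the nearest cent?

Compare the cost at each extreme point of the feasible region.
spinach only: max(16/3, 286/24) = 11.92 servings → $7.75.
sweet potato only: max(16/5, 286/21) = 13.62 servings → $7.49.
orange only: max(16/3, 286/50) = 5.72 servings → $2.86.
strawberries only: max(16/3, 286/86) = 5.333 servings → $6.67.
spinach + sweet potato: the both-tight solution has a negative serving — not a feasible corner.
spinach + orange with both targets exact would need a negative amount; discard.
spinach + strawberries with both tight: 2.785 servings and 2.548 servings → $5.00.
sweet potato + orange: the both-tight solution has a negative serving — not a feasible corner.
sweet potato + strawberries with both tight: 1.411 servings and 2.981 servings → $4.50.
orange + strawberries with both tight: 4.796 servings and 0.537 servings → $3.07.
Cheapest feasible corner: $2.86.

$2.86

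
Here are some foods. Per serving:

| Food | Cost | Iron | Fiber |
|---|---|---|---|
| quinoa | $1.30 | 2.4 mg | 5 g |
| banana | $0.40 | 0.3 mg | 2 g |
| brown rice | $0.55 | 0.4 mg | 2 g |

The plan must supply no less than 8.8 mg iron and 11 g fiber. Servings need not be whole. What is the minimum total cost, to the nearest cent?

$4.77

A basic optimal solution has at most two foods positive. Try each food alone and each pair with both targets met exactly.
quinoa only: max(8.8/2.4, 11/5) = 3.667 servings → $4.77.
banana only: max(8.8/0.3, 11/2) = 29.33 servings → $11.73.
brown rice only: max(8.8/0.4, 11/2) = 22 servings → $12.10.
quinoa + banana with both targets exact would need a negative amount; discard.
quinoa + brown rice: the both-tight solution has a negative serving — not a feasible corner.
banana + brown rice: the both-tight solution has a negative serving — not a feasible corner.
So the least-cost plan costs $4.77.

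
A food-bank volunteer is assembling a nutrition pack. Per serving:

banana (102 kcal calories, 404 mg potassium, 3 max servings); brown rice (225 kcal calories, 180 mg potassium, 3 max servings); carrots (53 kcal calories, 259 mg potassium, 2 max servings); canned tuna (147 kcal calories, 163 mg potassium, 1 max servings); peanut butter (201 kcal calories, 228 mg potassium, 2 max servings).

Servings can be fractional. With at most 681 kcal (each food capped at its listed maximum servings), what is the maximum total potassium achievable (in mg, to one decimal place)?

Potassium per kcal: carrots 4.887, banana 3.961, peanut butter 1.134, canned tuna 1.109, brown rice 0.8.
Take 2 servings of carrots: uses 106 kcal, +518.0 mg potassium (running total 518.0 mg).
Take 3 servings of banana: uses 306 kcal, +1212.0 mg potassium (running total 1730.0 mg).
Take 1.338 servings of peanut butter: uses 269 kcal, +305.1 mg potassium (running total 2035.1 mg).
Filling greedily by potassium-per-kcal is optimal for one linear limit, giving 2035.1 mg.

2035.1 mg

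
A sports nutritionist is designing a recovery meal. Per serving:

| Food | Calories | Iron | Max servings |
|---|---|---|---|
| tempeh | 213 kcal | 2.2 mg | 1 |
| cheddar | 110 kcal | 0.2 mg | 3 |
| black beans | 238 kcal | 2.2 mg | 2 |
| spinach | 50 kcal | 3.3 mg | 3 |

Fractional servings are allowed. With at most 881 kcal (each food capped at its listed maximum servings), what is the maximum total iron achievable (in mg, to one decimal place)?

Iron per kcal: spinach 0.066, tempeh 0.01033, black beans 0.009244, cheddar 0.001818.
Take 3 servings of spinach: uses 150 kcal, +9.9 mg iron (running total 9.9 mg).
Take 1 serving of tempeh: uses 213 kcal, +2.2 mg iron (running total 12.1 mg).
Take 2 servings of black beans: uses 476 kcal, +4.4 mg iron (running total 16.5 mg).
Take 0.3818 servings of cheddar: uses 42 kcal, +0.1 mg iron (running total 16.6 mg).
Filling greedily by iron-per-kcal is optimal for one linear limit, giving 16.6 mg.

16.6 mg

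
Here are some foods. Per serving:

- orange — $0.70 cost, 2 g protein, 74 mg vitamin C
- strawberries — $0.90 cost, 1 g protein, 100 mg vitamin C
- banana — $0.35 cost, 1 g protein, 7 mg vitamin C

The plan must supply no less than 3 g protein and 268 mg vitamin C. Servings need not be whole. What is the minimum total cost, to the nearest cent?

orange only: max(3/2, 268/74) = 3.622 servings → $2.54.
strawberries only: max(3/1, 268/100) = 3 servings → $2.70.
banana only: max(3/1, 268/7) = 38.29 servings → $13.40.
orange + strawberries with both tight: 0.254 servings and 2.492 servings → $2.42.
orange + banana: intersection lies outside the first quadrant.
strawberries + banana with both tight: 2.656 servings and 0.3441 servings → $2.51.
The minimum over all feasible corners is $2.42.

$2.42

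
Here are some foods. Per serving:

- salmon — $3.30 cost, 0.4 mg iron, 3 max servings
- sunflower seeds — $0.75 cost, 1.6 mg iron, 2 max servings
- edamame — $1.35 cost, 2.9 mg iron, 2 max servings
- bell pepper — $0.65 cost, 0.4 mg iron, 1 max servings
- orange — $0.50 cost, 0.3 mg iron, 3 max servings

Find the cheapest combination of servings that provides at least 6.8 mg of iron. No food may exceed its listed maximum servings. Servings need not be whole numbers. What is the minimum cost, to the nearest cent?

Cost per mg of iron: edamame $0.4655, sunflower seeds $0.4688, bell pepper $1.6250, orange $1.6667, salmon $8.2500.
Take 2 servings of edamame: +5.8 mg iron for $2.70 (total $2.70, still need 1.0 mg).
Take 0.625 servings of sunflower seeds: +1.0 mg iron for $0.47 (total $3.17, still need 0.0 mg).
Greedy by cheapest-per-mg is optimal for a single linear constraint, so the minimum cost is $3.17.

$3.17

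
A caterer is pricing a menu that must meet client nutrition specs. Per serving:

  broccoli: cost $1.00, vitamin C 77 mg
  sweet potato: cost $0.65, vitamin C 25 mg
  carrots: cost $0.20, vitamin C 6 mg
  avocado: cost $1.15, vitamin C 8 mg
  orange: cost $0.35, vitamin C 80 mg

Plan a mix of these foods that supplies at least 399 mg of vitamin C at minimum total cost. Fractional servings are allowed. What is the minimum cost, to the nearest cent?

$1.75

Cost per mg of vitamin C: orange $0.0044, broccoli $0.0130, sweet potato $0.0260, carrots $0.0333, avocado $0.1437.
With no serving limits, use only orange: 399 mg / 80 mg = 4.987 servings × $0.35 = $1.75.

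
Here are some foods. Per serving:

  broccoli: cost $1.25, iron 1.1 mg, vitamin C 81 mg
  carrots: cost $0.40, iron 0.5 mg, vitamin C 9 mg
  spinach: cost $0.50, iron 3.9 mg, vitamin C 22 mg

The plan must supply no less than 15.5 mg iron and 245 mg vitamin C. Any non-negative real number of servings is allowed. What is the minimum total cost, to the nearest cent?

Two binding constraints pin down two serving amounts, so the optimal mix uses at most two foods. The candidates are each food alone (scaled to the tighter of iron/vitamin C) and each pair with both constraints tight.
broccoli only: max(15.5/1.1, 245/81) = 14.09 servings → $17.61.
carrots only: max(15.5/0.5, 245/9) = 31 servings → $12.40.
spinach only: max(15.5/3.9, 245/22) = 11.14 servings → $5.57.
broccoli + carrots with both targets exact would need a negative amount; discard.
broccoli + spinach with both tight: 2.107 servings and 3.38 servings → $4.32.
carrots + spinach with both tight: 25.5 servings and 0.7054 servings → $10.55.
So the least-cost plan costs $4.32.

$4.32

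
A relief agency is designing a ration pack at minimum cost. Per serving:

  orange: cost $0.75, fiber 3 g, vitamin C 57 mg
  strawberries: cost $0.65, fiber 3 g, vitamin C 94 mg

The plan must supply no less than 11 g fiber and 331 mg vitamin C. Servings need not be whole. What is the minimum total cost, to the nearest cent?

A basic optimal solution has at most two foods positive. Try each food alone and each pair with both targets met exactly.
orange only: max(11/3, 331/57) = 5.807 servings → $4.36.
strawberries only: max(11/3, 331/94) = 3.667 servings → $2.38.
orange + strawberries with both tight: 0.3694 servings and 3.297 servings → $2.42.
The minimum over all feasible corners is $2.38.

$2.38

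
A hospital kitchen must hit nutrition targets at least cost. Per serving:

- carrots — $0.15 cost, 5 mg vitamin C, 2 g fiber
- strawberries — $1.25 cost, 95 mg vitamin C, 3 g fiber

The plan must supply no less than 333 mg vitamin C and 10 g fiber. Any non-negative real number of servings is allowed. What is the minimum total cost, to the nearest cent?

Minimising a linear cost over {vitamin C ≥ 333, fiber ≥ 10, servings ≥ 0} — the optimum is at a vertex, using one or two foods.
carrots only: max(333/5, 10/2) = 66.6 servings → $9.99.
strawberries only: max(333/95, 10/3) = 3.505 servings → $4.38.
carrots + strawberries with both targets exact would need a negative amount; discard.
The minimum over all feasible corners is $4.38.

$4.38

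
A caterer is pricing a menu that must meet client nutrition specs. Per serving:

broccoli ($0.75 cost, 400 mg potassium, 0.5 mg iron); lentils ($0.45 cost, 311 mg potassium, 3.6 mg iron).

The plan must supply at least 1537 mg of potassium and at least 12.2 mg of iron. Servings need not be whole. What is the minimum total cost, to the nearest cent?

An LP optimum is at a vertex; with two nutrient constraints at most two foods are used. Check each candidate.
broccoli only: max(1537/400, 12.2/0.5) = 24.4 servings → $18.30.
lentils only: max(1537/311, 12.2/3.6) = 4.942 servings → $2.22.
broccoli + lentils with both tight: 1.354 servings and 3.201 servings → $2.46.
Cheapest feasible corner: $2.22.

$2.22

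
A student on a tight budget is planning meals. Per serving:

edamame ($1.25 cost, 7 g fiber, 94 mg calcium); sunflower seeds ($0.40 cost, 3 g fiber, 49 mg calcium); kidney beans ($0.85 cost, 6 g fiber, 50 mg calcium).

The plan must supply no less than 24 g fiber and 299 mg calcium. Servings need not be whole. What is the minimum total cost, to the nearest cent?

$3.20

Compare the cost at each extreme point of the feasible region.
edamame only: max(24/7, 299/94) = 3.429 servings → $4.29.
sunflower seeds only: max(24/3, 299/49) = 8 servings → $3.20.
kidney beans only: max(24/6, 299/50) = 5.98 servings → $5.08.
edamame + sunflower seeds with both targets exact would need a negative amount; discard.
edamame + kidney beans with both tight: 2.776 servings and 0.7617 servings → $4.12.
sunflower seeds + kidney beans with both tight: 4.125 servings and 1.938 servings → $3.30.
The minimum over all feasible corners is $3.20.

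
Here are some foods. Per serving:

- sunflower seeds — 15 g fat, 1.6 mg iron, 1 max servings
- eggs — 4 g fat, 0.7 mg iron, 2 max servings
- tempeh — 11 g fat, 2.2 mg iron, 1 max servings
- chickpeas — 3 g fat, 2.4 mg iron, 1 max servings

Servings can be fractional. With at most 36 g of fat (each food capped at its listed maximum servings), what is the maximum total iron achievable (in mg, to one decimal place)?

7.5 mg

Iron per g fat: chickpeas 0.8, tempeh 0.2, eggs 0.175, sunflower seeds 0.1067.
Take 1 serving of chickpeas: uses 3 g fat, +2.4 mg iron (running total 2.4 mg).
Take 1 serving of tempeh: uses 11 g fat, +2.2 mg iron (running total 4.6 mg).
Take 2 servings of eggs: uses 8 g fat, +1.4 mg iron (running total 6.0 mg).
Take 0.9333 servings of sunflower seeds: uses 14 g fat, +1.5 mg iron (running total 7.5 mg).
Greedy by best ratio exhausts the fat allowance optimally: 7.5 mg.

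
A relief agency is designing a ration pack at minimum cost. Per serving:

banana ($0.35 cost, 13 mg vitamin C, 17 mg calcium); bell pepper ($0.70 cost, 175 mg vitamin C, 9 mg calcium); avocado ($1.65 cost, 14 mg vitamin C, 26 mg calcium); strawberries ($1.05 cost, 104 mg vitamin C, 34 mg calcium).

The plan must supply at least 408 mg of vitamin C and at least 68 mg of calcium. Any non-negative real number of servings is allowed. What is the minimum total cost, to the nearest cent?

$2.49

The cheapest plan sits at a corner of the feasible region — with two constraints it uses at most two foods.
banana only: max(408/13, 68/17) = 31.38 servings → $10.98.
bell pepper only: max(408/175, 68/9) = 7.556 servings → $5.29.
avocado only: max(408/14, 68/26) = 29.14 servings → $48.09.
strawberries only: max(408/104, 68/34) = 3.923 servings → $4.12.
banana + bell pepper with both tight: 2.879 servings and 2.118 servings → $2.49.
banana + avocado with both targets exact would need a negative amount; discard.
banana + strawberries with both targets exact would need a negative amount; discard.
bell pepper + avocado with both tight: 2.183 servings and 1.86 servings → $4.60.
bell pepper + strawberries with both tight: 1.356 servings and 1.641 servings → $2.67.
avocado + strawberries: intersection lies outside the first quadrant.
Cheapest feasible corner: $2.49.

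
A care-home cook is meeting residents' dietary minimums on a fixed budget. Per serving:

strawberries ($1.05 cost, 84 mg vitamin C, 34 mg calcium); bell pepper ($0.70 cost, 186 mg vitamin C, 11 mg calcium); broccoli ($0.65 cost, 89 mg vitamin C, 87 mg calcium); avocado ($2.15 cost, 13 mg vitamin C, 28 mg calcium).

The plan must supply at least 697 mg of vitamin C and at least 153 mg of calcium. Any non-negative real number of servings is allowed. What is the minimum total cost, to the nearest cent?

An LP optimum is at a vertex; with two nutrient constraints at most two foods are used. Check each candidate.
strawberries only: max(697/84, 153/34) = 8.298 servings → $8.71.
bell pepper only: max(697/186, 153/11) = 13.91 servings → $9.74.
broccoli only: max(697/89, 153/87) = 7.831 servings → $5.09.
avocado only: max(697/13, 153/28) = 53.62 servings → $115.27.
strawberries + bell pepper with both tight: 3.85 servings and 2.009 servings → $5.45.
strawberries + broccoli: the both-tight solution has a negative serving — not a feasible corner.
strawberries + avocado: intersection lies outside the first quadrant.
bell pepper + broccoli with both tight: 3.093 servings and 1.368 servings → $3.05.
bell pepper + avocado with both tight: 3.46 servings and 4.105 servings → $11.25.
broccoli + avocado with both targets exact would need a negative amount; discard.
The minimum over all feasible corners is $3.05.

$3.05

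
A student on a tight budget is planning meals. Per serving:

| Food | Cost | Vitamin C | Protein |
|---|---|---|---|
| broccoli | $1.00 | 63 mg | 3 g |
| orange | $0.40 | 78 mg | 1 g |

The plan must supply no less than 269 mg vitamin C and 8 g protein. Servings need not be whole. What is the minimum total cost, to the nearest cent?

This is a tiny linear program; its minimum lies at a vertex of the feasible set. List the vertices and price them.
broccoli only: max(269/63, 8/3) = 4.27 servings → $4.27.
orange only: max(269/78, 8/1) = 8 servings → $3.20.
broccoli + orange with both tight: 2.076 servings and 1.772 servings → $2.78.
The minimum over all feasible corners is $2.78.

$2.78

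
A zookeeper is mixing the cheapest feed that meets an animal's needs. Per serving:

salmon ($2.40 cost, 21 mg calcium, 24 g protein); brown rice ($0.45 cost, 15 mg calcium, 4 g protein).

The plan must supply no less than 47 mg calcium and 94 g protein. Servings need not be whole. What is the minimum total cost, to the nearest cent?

salmon only: max(47/21, 94/24) = 3.917 servings → $9.40.
brown rice only: max(47/15, 94/4) = 23.5 servings → $10.57.
salmon + brown rice: the both-tight solution has a negative serving — not a feasible corner.
Cheapest feasible corner: $9.40.

$9.40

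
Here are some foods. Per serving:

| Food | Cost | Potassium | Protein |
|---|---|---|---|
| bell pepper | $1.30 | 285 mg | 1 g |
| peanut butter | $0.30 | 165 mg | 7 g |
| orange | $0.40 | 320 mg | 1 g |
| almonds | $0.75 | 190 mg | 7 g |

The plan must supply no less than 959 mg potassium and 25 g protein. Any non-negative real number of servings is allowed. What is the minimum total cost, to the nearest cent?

$1.52

At the optimum either one food covers both requirements or two foods hit both targets exactly; no other combination can be cheaper.
bell pepper only: max(959/285, 25/1) = 25 servings → $32.50.
peanut butter only: max(959/165, 25/7) = 5.812 servings → $1.74.
orange only: max(959/320, 25/1) = 25 servings → $10.00.
almonds only: max(959/190, 25/7) = 5.047 servings → $3.79.
bell pepper + peanut butter with both tight: 1.414 servings and 3.369 servings → $2.85.
bell pepper + orange: intersection lies outside the first quadrant.
bell pepper + almonds with both tight: 1.088 servings and 3.416 servings → $3.98.
peanut butter + orange with both tight: 3.393 servings and 1.247 servings → $1.52.
peanut butter + almonds: intersection lies outside the first quadrant.
orange + almonds with both tight: 0.9576 servings and 3.435 servings → $2.96.
So the least-cost plan costs $1.52.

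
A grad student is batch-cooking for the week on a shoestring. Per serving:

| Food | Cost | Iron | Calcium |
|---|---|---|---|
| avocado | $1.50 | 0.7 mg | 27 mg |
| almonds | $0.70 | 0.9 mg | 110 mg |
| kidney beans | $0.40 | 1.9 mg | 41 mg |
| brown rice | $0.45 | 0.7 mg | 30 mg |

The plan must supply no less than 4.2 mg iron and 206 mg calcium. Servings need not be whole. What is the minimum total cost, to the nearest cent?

$1.53

The cheapest plan sits at a corner of the feasible region — with two constraints it uses at most two foods.
avocado only: max(4.2/0.7, 206/27) = 7.63 servings → $11.44.
almonds only: max(4.2/0.9, 206/110) = 4.667 servings → $3.27.
kidney beans only: max(4.2/1.9, 206/41) = 5.024 servings → $2.01.
brown rice only: max(4.2/0.7, 206/30) = 6.867 servings → $3.09.
avocado + almonds with both tight: 5.249 servings and 0.5844 servings → $8.28.
avocado + kidney beans with both targets exact would need a negative amount; discard.
avocado + brown rice with both targets exact would need a negative amount; discard.
almonds + kidney beans with both tight: 1.274 servings and 1.607 servings → $1.53.
almonds + brown rice with both tight: 0.364 servings and 5.532 servings → $2.74.
kidney beans + brown rice: intersection lies outside the first quadrant.
The minimum over all feasible corners is $1.53.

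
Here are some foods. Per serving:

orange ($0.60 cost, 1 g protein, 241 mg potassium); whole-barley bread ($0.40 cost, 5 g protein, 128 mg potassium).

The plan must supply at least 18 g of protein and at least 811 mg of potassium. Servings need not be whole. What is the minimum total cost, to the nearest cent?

$2.29

At the optimum either one food covers both requirements or two foods hit both targets exactly; no other combination can be cheaper.
orange only: max(18/1, 811/241) = 18 servings → $10.80.
whole-barley bread only: max(18/5, 811/128) = 6.336 servings → $2.53.
orange + whole-barley bread with both tight: 1.626 servings and 3.275 servings → $2.29.
The minimum over all feasible corners is $2.29.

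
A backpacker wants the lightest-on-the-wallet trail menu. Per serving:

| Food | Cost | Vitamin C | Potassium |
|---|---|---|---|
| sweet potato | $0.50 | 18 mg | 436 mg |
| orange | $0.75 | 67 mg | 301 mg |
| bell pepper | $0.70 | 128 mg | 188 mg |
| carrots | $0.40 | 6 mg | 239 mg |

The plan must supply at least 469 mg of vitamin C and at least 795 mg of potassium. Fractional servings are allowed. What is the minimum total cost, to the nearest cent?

$2.67

sweet potato only: max(469/18, 795/436) = 26.06 servings → $13.03.
orange only: max(469/67, 795/301) = 7 servings → $5.25.
bell pepper only: max(469/128, 795/188) = 4.229 servings → $2.96.
carrots only: max(469/6, 795/239) = 78.17 servings → $31.27.
sweet potato + orange with both targets exact would need a negative amount; discard.
sweet potato + bell pepper with both tight: 0.2592 servings and 3.628 servings → $2.67.
sweet potato + carrots with both targets exact would need a negative amount; discard.
orange + bell pepper with both tight: 0.524 servings and 3.39 servings → $2.77.
orange + carrots: the both-tight solution has a negative serving — not a feasible corner.
bell pepper + carrots with both tight: 3.642 servings and 0.4612 servings → $2.73.
The minimum over all feasible corners is $2.67.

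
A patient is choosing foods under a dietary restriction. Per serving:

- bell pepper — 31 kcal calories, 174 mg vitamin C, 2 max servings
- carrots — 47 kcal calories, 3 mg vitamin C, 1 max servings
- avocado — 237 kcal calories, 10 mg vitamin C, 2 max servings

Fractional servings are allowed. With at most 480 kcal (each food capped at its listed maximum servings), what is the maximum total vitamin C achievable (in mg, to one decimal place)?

366.7 mg

Vitamin C per kcal: bell pepper 5.613, carrots 0.06383, avocado 0.04219.
Take 2 servings of bell pepper: uses 62 kcal, +348.0 mg vitamin C (running total 348.0 mg).
Take 1 serving of carrots: uses 47 kcal, +3.0 mg vitamin C (running total 351.0 mg).
Take 1.565 servings of avocado: uses 371 kcal, +15.7 mg vitamin C (running total 366.7 mg).
Greedy by best ratio exhausts the calories allowance optimally: 366.7 mg.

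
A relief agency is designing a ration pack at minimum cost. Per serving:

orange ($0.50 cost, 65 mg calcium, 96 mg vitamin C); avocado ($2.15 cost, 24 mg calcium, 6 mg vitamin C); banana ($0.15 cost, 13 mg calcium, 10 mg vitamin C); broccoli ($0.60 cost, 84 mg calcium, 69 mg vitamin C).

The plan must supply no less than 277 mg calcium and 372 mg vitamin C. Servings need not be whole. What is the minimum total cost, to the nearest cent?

Two binding constraints pin down two serving amounts, so the optimal mix uses at most two foods. The candidates are each food alone (scaled to the tighter of calcium/vitamin C) and each pair with both constraints tight.
orange only: max(277/65, 372/96) = 4.262 servings → $2.13.
avocado only: max(277/24, 372/6) = 62 servings → $133.30.
banana only: max(277/13, 372/10) = 37.2 servings → $5.58.
broccoli only: max(277/84, 372/69) = 5.391 servings → $3.23.
orange + avocado with both tight: 3.796 servings and 1.26 servings → $4.61.
orange + banana with both tight: 3.455 servings and 4.033 servings → $2.33.
orange + broccoli with both tight: 3.391 servings and 0.6739 servings → $2.10.
avocado + banana: intersection lies outside the first quadrant.
avocado + broccoli with both targets exact would need a negative amount; discard.
banana + broccoli with both targets exact would need a negative amount; discard.
So the least-cost plan costs $2.10.

$2.10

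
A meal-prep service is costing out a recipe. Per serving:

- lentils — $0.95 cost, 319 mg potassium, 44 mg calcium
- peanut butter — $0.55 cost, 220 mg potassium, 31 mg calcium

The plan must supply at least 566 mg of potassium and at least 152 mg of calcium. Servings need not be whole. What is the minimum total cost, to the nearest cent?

$2.70

For a min-cost LP with two ≥-constraints, a basic feasible solution has at most two positive variables.
lentils only: max(566/319, 152/44) = 3.455 servings → $3.28.
peanut butter only: max(566/220, 152/31) = 4.903 servings → $2.70.
lentils + peanut butter: intersection lies outside the first quadrant.
Cheapest feasible corner: $2.70.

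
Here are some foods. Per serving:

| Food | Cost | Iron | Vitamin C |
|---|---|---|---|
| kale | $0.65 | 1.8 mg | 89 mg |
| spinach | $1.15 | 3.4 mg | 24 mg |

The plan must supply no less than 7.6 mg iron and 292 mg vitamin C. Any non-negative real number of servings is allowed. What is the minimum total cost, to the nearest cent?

$2.70

kale only: max(7.6/1.8, 292/89) = 4.222 servings → $2.74.
spinach only: max(7.6/3.4, 292/24) = 12.17 servings → $13.99.
kale + spinach with both tight: 3.124 servings and 0.5813 servings → $2.70.
The minimum over all feasible corners is $2.70.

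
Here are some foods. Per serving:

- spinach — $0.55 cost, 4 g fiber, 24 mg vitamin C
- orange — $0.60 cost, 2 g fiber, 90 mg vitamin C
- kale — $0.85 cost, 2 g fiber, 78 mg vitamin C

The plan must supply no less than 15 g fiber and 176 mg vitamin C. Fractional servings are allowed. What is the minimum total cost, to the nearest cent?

With two linear requirements the optimum uses one or two foods; enumerate the corners.
spinach only: max(15/4, 176/24) = 7.333 servings → $4.03.
orange only: max(15/2, 176/90) = 7.5 servings → $4.50.
kale only: max(15/2, 176/78) = 7.5 servings → $6.38.
spinach + orange with both tight: 3.199 servings and 1.103 servings → $2.42.
spinach + kale with both tight: 3.098 servings and 1.303 servings → $2.81.
orange + kale: intersection lies outside the first quadrant.
The minimum over all feasible corners is $2.42.

$2.42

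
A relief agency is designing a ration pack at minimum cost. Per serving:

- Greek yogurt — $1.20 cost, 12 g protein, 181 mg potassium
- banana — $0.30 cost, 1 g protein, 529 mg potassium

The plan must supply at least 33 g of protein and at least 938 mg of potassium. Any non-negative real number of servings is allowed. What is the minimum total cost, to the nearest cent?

At the optimum either one food covers both requirements or two foods hit both targets exactly; no other combination can be cheaper.
Greek yogurt only: max(33/12, 938/181) = 5.182 servings → $6.22.
banana only: max(33/1, 938/529) = 33 servings → $9.90.
Greek yogurt + banana with both tight: 2.679 servings and 0.8567 servings → $3.47.
So the least-cost plan costs $3.47.

$3.47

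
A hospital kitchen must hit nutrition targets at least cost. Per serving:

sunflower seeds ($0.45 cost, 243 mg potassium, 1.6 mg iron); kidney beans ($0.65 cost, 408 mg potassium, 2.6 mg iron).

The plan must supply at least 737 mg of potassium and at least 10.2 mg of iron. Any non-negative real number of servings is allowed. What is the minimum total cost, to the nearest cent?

Check every corner: each single food scaled to meet both minima, and each pair solved so both constraints bind.
sunflower seeds only: max(737/243, 10.2/1.6) = 6.375 servings → $2.87.
kidney beans only: max(737/408, 10.2/2.6) = 3.923 servings → $2.55.
sunflower seeds + kidney beans: the both-tight solution has a negative serving — not a feasible corner.
So the least-cost plan costs $2.55.

$2.55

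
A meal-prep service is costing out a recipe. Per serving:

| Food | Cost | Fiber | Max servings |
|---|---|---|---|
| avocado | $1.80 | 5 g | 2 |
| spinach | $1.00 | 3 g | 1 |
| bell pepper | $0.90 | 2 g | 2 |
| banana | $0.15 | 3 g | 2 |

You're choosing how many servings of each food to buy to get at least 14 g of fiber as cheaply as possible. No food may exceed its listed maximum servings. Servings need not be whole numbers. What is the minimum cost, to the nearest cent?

$3.10

Cost per g of fiber: banana $0.0500, spinach $0.3333, avocado $0.3600, bell pepper $0.4500.
Take 2 servings of banana: +6.0 g fiber for $0.30 (total $0.30, still need 8.0 g).
Take 1 serving of spinach: +3.0 g fiber for $1.00 (total $1.30, still need 5.0 g).
Take 1 serving of avocado: +5.0 g fiber for $1.80 (total $3.10, still need 0.0 g).
Greedy by cheapest-per-g is optimal for a single linear constraint, so the minimum cost is $3.10.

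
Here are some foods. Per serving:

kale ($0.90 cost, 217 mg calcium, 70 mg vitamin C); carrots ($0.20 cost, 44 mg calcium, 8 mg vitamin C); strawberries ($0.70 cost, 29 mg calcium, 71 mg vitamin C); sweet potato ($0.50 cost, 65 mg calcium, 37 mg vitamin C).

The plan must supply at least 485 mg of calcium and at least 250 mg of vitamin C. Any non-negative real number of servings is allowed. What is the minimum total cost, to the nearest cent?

$2.89

kale only: max(485/217, 250/70) = 3.571 servings → $3.21.
carrots only: max(485/44, 250/8) = 31.25 servings → $6.25.
strawberries only: max(485/29, 250/71) = 16.72 servings → $11.71.
sweet potato only: max(485/65, 250/37) = 7.462 servings → $3.73.
kale + carrots with both targets exact would need a negative amount; discard.
kale + strawberries with both tight: 2.032 servings and 1.518 servings → $2.89.
kale + sweet potato with both tight: 0.4872 servings and 5.835 servings → $3.36.
carrots + strawberries with both tight: 9.4 servings and 2.462 servings → $3.60.
carrots + sweet potato with both tight: 1.53 servings and 6.426 servings → $3.52.
strawberries + sweet potato: the both-tight solution has a negative serving — not a feasible corner.
The minimum over all feasible corners is $2.89.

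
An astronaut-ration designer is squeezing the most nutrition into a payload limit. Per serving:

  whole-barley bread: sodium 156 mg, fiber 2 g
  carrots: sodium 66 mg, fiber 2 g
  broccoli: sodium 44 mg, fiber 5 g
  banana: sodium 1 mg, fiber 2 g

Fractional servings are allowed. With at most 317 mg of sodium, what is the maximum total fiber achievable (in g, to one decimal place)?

634.0 g

Fiber per mg sodium: banana 2, broccoli 0.1136, carrots 0.0303, whole-barley bread 0.01282.
With no serving limits, spend the whole sodium allowance on banana: 317 mg / 1 mg × 2 g = 634.0 g.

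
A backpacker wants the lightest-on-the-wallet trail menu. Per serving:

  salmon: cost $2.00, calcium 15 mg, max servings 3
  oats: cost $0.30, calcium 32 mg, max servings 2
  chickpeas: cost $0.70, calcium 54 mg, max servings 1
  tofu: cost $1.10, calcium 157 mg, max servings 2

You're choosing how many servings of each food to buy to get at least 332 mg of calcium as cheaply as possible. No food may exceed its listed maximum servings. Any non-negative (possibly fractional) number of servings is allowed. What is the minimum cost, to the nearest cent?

$2.37

Cost per mg of calcium: tofu $0.0070, oats $0.0094, chickpeas $0.0130, salmon $0.1333.
Take 2 servings of tofu: +314.0 mg calcium for $2.20 (total $2.20, still need 18.0 mg).
Take 0.5625 servings of oats: +18.0 mg calcium for $0.17 (total $2.37, still need 0.0 mg).
Greedy by cheapest-per-mg is optimal for a single linear constraint, so the minimum cost is $2.37.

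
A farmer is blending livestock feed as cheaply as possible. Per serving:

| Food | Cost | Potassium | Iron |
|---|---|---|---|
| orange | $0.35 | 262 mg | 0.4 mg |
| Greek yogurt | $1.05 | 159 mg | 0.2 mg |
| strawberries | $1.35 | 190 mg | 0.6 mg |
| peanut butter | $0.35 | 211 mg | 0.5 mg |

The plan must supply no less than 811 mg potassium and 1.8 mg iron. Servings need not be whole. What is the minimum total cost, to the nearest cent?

Check every corner: each single food scaled to meet both minima, and each pair solved so both constraints bind.
orange only: max(811/262, 1.8/0.4) = 4.5 servings → $1.57.
Greek yogurt only: max(811/159, 1.8/0.2) = 9 servings → $9.45.
strawberries only: max(811/190, 1.8/0.6) = 4.268 servings → $5.76.
peanut butter only: max(811/211, 1.8/0.5) = 3.844 servings → $1.35.
orange + Greek yogurt with both targets exact would need a negative amount; discard.
orange + strawberries with both tight: 1.781 servings and 1.813 servings → $3.07.
orange + peanut butter with both tight: 0.5515 servings and 3.159 servings → $1.30.
Greek yogurt + strawberries with both tight: 2.519 servings and 2.16 servings → $5.56.
Greek yogurt + peanut butter with both tight: 0.689 servings and 3.324 servings → $1.89.
strawberries + peanut butter with both targets exact would need a negative amount; discard.
Cheapest feasible corner: $1.30.

$1.30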